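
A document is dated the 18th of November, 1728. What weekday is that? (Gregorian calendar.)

Thursday

Doomsday rule: the anchor day for the 1700s is Sunday. For year 28: 28÷12 = 2 r 4, and 4÷4 = 1, so 2+4+1 = 7.
Sunday + 7 ≡ Sunday — that's 1728's doomsday.
In November the doomsday date is Nov 7.
Nov 18 is 11 days after Nov 7; 11 mod 7 = 4, so Sunday + 4 = Thursday.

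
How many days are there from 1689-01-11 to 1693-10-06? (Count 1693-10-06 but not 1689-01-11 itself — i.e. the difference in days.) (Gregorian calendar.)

Jan 11, 1689 → Jan 11, 1690: 365 days.
Jan 11, 1690 → Jan 11, 1691: 365 days.
Jan 11, 1691 → Jan 11, 1692: 365 days.
Jan 11, 1692 → Jan 11, 1693: 366 days (Feb 29, 1692 is in that span).
Jan 11, 1693 → Feb 11, 1693: 31 days (January has 31).
Feb 11, 1693 → Mar 11, 1693: 28 days (February has 28).
Mar 11, 1693 → Apr 11, 1693: 31 days (March has 31).
Apr 11, 1693 → May 11, 1693: 30 days (April has 30).
May 11, 1693 → Jun 11, 1693: 31 days (May has 31).
Jun 11, 1693 → Jul 11, 1693: 30 days (June has 30).
Jul 11, 1693 → Aug 11, 1693: 31 days (July has 31).
Aug 11, 1693 → Sep 11, 1693: 31 days (August has 31).
Sep 11, 1693 → Oct 6, 1693: 25 days.
Total: 1729 days.

1729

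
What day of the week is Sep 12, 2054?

Saturday

January 1, 2054 is a Thursday.
Jan 1, 2054 → Feb 1, 2054: 31 days (January has 31).
Feb 1, 2054 → Mar 1, 2054: 28 days (February has 28).
Mar 1, 2054 → Apr 1, 2054: 31 days (March has 31).
Apr 1, 2054 → May 1, 2054: 30 days (April has 30).
May 1, 2054 → Jun 1, 2054: 31 days (May has 31).
Jun 1, 2054 → Jul 1, 2054: 30 days (June has 30).
Jul 1, 2054 → Aug 1, 2054: 31 days (July has 31).
Aug 1, 2054 → Sep 1, 2054: 31 days (August has 31).
Sep 1, 2054 → Sep 12, 2054: 11 days.
Total: 254 days.
254 mod 7 = 2, so Thursday + 2 = Saturday.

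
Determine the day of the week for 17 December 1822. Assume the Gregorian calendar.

Doomsday rule: the anchor day for the 1800s is Friday. For year 22: 22÷12 = 1 r 10, and 10÷4 = 2, so 1+10+2 = 13.
Friday + 13 ≡ Thursday — that's 1822's doomsday.
In December the doomsday date is Dec 12.
Dec 17 is 5 days after Dec 12; 5 mod 7 = 5, so Thursday + 5 = Tuesday.

Tuesday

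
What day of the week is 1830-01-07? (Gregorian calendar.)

January 1, 1830 is a Friday.
Jan 1, 1830 → Jan 7, 1830: 6 days.
Total: 6 days.
6 mod 7 = 6, so Friday + 6 = Thursday.

Thursday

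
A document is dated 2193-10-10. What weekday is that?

Thursday

Doomsday rule: the anchor day for the 2100s is Sunday. For year 93: 93÷12 = 7 r 9, and 9÷4 = 2, so 7+9+2 = 18.
Sunday + 18 ≡ Thursday — that's 2193's doomsday.
In October the doomsday date is Oct 10.
Oct 10 is the doomsday itself: Thursday.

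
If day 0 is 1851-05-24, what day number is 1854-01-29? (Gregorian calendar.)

May 24, 1851 → May 24, 1852: 366 days (Feb 29, 1852 is in that span).
May 24, 1852 → May 24, 1853: 365 days.
May 24, 1853 → Jun 24, 1853: 31 days (May has 31).
Jun 24, 1853 → Jul 24, 1853: 30 days (June has 30).
Jul 24, 1853 → Aug 24, 1853: 31 days (July has 31).
Aug 24, 1853 → Sep 24, 1853: 31 days (August has 31).
Sep 24, 1853 → Oct 24, 1853: 30 days (September has 30).
Oct 24, 1853 → Nov 24, 1853: 31 days (October has 31).
Nov 24, 1853 → Dec 24, 1853: 30 days (November has 30).
Dec 24, 1853 → Jan 24, 1854: 31 days (December has 31).
Jan 24, 1854 → Jan 29, 1854: 5 days.
Total: 981 days.

981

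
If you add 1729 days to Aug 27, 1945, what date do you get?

+365 (one year) → Aug 27, 1946 (1364 left).
+365 (one year) → Aug 27, 1947 (999 left).
+366 (one year; includes Feb 29, 1948) → Aug 27, 1948 (633 left).
+365 (one year) → Aug 27, 1949 (268 left).
Aug has 31 days: +5 → Sep 1, 1949 (263 left).
Sep has 30 days: +30 → Oct 1, 1949 (233 left).
Oct has 31 days: +31 → Nov 1, 1949 (202 left).
Nov has 30 days: +30 → Dec 1, 1949 (172 left).
Dec has 31 days: +31 → Jan 1, 1950 (141 left).
Jan has 31 days: +31 → Feb 1, 1950 (110 left).
Feb has 28 days: +28 → Mar 1, 1950 (82 left).
Mar has 31 days: +31 → Apr 1, 1950 (51 left).
Apr has 30 days: +30 → May 1, 1950 (21 left).
+21 → May 22, 1950.

May 22, 1950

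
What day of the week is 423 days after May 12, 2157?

Sunday

First find the weekday of May 12, 2157. Doomsday rule: the anchor day for the 2100s is Sunday. For year 57: 57÷12 = 4 r 9, and 9÷4 = 2, so 4+9+2 = 15.
Sunday + 15 ≡ Monday — that's 2157's doomsday.
In May the doomsday date is May 9.
May 12 is 3 days after May 9; 3 mod 7 = 3, so Monday + 3 = Thursday.
423 mod 7 = 3, so 423 days after a Thursday is Thursday + 3 = Sunday.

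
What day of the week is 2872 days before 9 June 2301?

Friday

Jun 9, 2301 is a Sunday.
2872 mod 7 = 2, so 2872 days before a Sunday is Sunday − 2 = Friday.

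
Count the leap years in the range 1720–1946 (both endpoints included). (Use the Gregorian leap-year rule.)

55

Multiples of 4 in [1720,1946]: 57.
Of those, multiples of 100: 2 (not leap unless ÷400).
Multiples of 400: 0.
Leap years = 57 − 2 + 0 = 55.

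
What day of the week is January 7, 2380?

Monday

Doomsday rule: the anchor day for the 2300s is Wednesday. For year 80: 80÷12 = 6 r 8, and 8÷4 = 2, so 6+8+2 = 16.
Wednesday + 16 ≡ Friday — that's 2380's doomsday.
In January the doomsday date is Jan 4 (2380 is a leap year (divisible by 4)).
Jan 7 is 3 days after Jan 4; 3 mod 7 = 3, so Friday + 3 = Monday.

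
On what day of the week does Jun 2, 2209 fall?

January 1, 2209 is a Sunday.
Jan 1, 2209 → Feb 1, 2209: 31 days (January has 31).
Feb 1, 2209 → Mar 1, 2209: 28 days (February has 28).
Mar 1, 2209 → Apr 1, 2209: 31 days (March has 31).
Apr 1, 2209 → May 1, 2209: 30 days (April has 30).
May 1, 2209 → Jun 1, 2209: 31 days (May has 31).
Jun 1, 2209 → Jun 2, 2209: 1 days.
Total: 152 days.
152 mod 7 = 5, so Sunday + 5 = Friday.

Friday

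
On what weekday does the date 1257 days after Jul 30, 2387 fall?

Monday

First find the weekday of Jul 30, 2387. Doomsday rule: the anchor day for the 2300s is Wednesday. For year 87: 87÷12 = 7 r 3, and 3÷4 = 0, so 7+3+0 = 10.
Wednesday + 10 ≡ Saturday — that's 2387's doomsday.
In July the doomsday date is Jul 11.
Jul 30 is 19 days after Jul 11; 19 mod 7 = 5, so Saturday + 5 = Thursday.
1257 mod 7 = 4, so 1257 days after a Thursday is Thursday + 4 = Monday.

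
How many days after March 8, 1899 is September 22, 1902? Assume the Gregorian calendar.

Mar 8, 1899 → Mar 8, 1900: 365 days.
Mar 8, 1900 → Mar 8, 1901: 365 days.
Mar 8, 1901 → Mar 8, 1902: 365 days.
Mar 8, 1902 → Apr 8, 1902: 31 days (March has 31).
Apr 8, 1902 → May 8, 1902: 30 days (April has 30).
May 8, 1902 → Jun 8, 1902: 31 days (May has 31).
Jun 8, 1902 → Jul 8, 1902: 30 days (June has 30).
Jul 8, 1902 → Aug 8, 1902: 31 days (July has 31).
Aug 8, 1902 → Sep 8, 1902: 31 days (August has 31).
Sep 8, 1902 → Sep 22, 1902: 14 days.
Total: 1293 days.

1293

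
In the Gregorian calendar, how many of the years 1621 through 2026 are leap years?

Multiples of 4 in [1621,2026]: 101.
Of those, multiples of 100: 4 (not leap unless ÷400).
Multiples of 400: 1.
Leap years = 101 − 4 + 1 = 98.

98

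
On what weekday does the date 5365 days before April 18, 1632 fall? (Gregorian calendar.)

First find the weekday of Apr 18, 1632. Doomsday rule: the anchor day for the 1600s is Tuesday. For year 32: 32÷12 = 2 r 8, and 8÷4 = 2, so 2+8+2 = 12.
Tuesday + 12 ≡ Sunday — that's 1632's doomsday.
In April the doomsday date is Apr 4.
Apr 18 is 14 days after Apr 4; 14 mod 7 = 0, so Sunday + 0 = Sunday.
5365 mod 7 = 3, so 5365 days before a Sunday is Sunday − 3 = Thursday.

Thursday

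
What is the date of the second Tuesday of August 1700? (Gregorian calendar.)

August 1, 1700 is a Sunday.
The first Tuesday is therefore August 3 (2 days later).
The second Tuesday is 3 + 1×7 = August 10.

August 10, 1700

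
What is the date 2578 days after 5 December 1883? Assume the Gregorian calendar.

December 26, 1890

+366 (one year; includes Feb 29, 1884) → Dec 5, 1884 (2212 left).
+365 (one year) → Dec 5, 1885 (1847 left).
+365 (one year) → Dec 5, 1886 (1482 left).
+365 (one year) → Dec 5, 1887 (1117 left).
+366 (one year; includes Feb 29, 1888) → Dec 5, 1888 (751 left).
+365 (one year) → Dec 5, 1889 (386 left).
Dec has 31 days: +27 → Jan 1, 1890 (359 left).
Jan has 31 days: +31 → Feb 1, 1890 (328 left).
Feb has 28 days: +28 → Mar 1, 1890 (300 left).
Mar has 31 days: +31 → Apr 1, 1890 (269 left).
Apr has 30 days: +30 → May 1, 1890 (239 left).
May has 31 days: +31 → Jun 1, 1890 (208 left).
Jun has 30 days: +30 → Jul 1, 1890 (178 left).
Jul has 31 days: +31 → Aug 1, 1890 (147 left).
Aug has 31 days: +31 → Sep 1, 1890 (116 left).
Sep has 30 days: +30 → Oct 1, 1890 (86 left).
Oct has 31 days: +31 → Nov 1, 1890 (55 left).
Nov has 30 days: +30 → Dec 1, 1890 (25 left).
+25 → Dec 26, 1890.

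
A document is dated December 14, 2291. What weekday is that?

Monday

Doomsday rule: the anchor day for the 2200s is Friday. For year 91: 91÷12 = 7 r 7, and 7÷4 = 1, so 7+7+1 = 15.
Friday + 15 ≡ Saturday — that's 2291's doomsday.
In December the doomsday date is Dec 12.
Dec 14 is 2 days after Dec 12; 2 mod 7 = 2, so Saturday + 2 = Monday.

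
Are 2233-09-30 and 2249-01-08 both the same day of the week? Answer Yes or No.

Yes

From Sep 30, 2233 to Jan 8, 2249 is 5579 days.
5579 mod 7 = 0, so they are the same weekday.
(Sep 30, 2233 is a Monday; Jan 8, 2249 is a Monday.)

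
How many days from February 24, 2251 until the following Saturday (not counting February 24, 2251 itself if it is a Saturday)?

5

Feb 24, 2251 is a Monday.
From Monday to the next Saturday is 5 days.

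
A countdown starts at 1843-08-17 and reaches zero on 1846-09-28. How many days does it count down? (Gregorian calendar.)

Aug 17, 1843 → Aug 17, 1844: 366 days (Feb 29, 1844 is in that span).
Aug 17, 1844 → Aug 17, 1845: 365 days.
Aug 17, 1845 → Aug 17, 1846: 365 days.
Aug 17, 1846 → Sep 17, 1846: 31 days (August has 31).
Sep 17, 1846 → Sep 28, 1846: 11 days.
Total: 1138 days.

1138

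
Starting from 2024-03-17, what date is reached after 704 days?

February 19, 2026

+365 (one year) → Mar 17, 2025 (339 left).
Mar has 31 days: +15 → Apr 1, 2025 (324 left).
Apr has 30 days: +30 → May 1, 2025 (294 left).
May has 31 days: +31 → Jun 1, 2025 (263 left).
Jun has 30 days: +30 → Jul 1, 2025 (233 left).
Jul has 31 days: +31 → Aug 1, 2025 (202 left).
Aug has 31 days: +31 → Sep 1, 2025 (171 left).
Sep has 30 days: +30 → Oct 1, 2025 (141 left).
Oct has 31 days: +31 → Nov 1, 2025 (110 left).
Nov has 30 days: +30 → Dec 1, 2025 (80 left).
Dec has 31 days: +31 → Jan 1, 2026 (49 left).
Jan has 31 days: +31 → Feb 1, 2026 (18 left).
+18 → Feb 19, 2026.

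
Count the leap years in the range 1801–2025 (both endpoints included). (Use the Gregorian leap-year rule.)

55

Multiples of 4 in [1801,2025]: 56.
Of those, multiples of 100: 2 (not leap unless ÷400).
Multiples of 400: 1.
Leap years = 56 − 2 + 1 = 55.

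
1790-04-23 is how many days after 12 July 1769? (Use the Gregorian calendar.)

7590

Jul 12, 1769 → Jul 12, 1770: 365 days.
Jul 12, 1770 → Jul 12, 1771: 365 days.
Jul 12, 1771 → Jul 12, 1772: 366 days (Feb 29, 1772 is in that span).
Jul 12, 1772 → Jul 12, 1773: 365 days.
Jul 12, 1773 → Jul 12, 1774: 365 days.
Jul 12, 1774 → Jul 12, 1775: 365 days.
Jul 12, 1775 → Jul 12, 1776: 366 days (Feb 29, 1776 is in that span).
Jul 12, 1776 → Jul 12, 1777: 365 days.
Jul 12, 1777 → Jul 12, 1778: 365 days.
Jul 12, 1778 → Jul 12, 1779: 365 days.
Jul 12, 1779 → Jul 12, 1780: 366 days (Feb 29, 1780 is in that span).
Jul 12, 1780 → Jul 12, 1781: 365 days.
Jul 12, 1781 → Jul 12, 1782: 365 days.
Jul 12, 1782 → Jul 12, 1783: 365 days.
Jul 12, 1783 → Jul 12, 1784: 366 days (Feb 29, 1784 is in that span).
Jul 12, 1784 → Jul 12, 1785: 365 days.
Jul 12, 1785 → Jul 12, 1786: 365 days.
Jul 12, 1786 → Jul 12, 1787: 365 days.
Jul 12, 1787 → Jul 12, 1788: 366 days (Feb 29, 1788 is in that span).
Jul 12, 1788 → Jul 12, 1789: 365 days.
Jul 12, 1789 → Aug 12, 1789: 31 days (July has 31).
Aug 12, 1789 → Sep 12, 1789: 31 days (August has 31).
Sep 12, 1789 → Oct 12, 1789: 30 days (September has 30).
Oct 12, 1789 → Nov 12, 1789: 31 days (October has 31).
Nov 12, 1789 → Dec 12, 1789: 30 days (November has 30).
Dec 12, 1789 → Jan 12, 1790: 31 days (December has 31).
Jan 12, 1790 → Feb 12, 1790: 31 days (January has 31).
Feb 12, 1790 → Mar 12, 1790: 28 days (February has 28).
Mar 12, 1790 → Apr 12, 1790: 31 days (March has 31).
Apr 12, 1790 → Apr 23, 1790: 11 days.
Total: 7590 days.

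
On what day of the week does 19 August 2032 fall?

Thursday

January 1, 2032 is a Thursday.
Jan 1, 2032 → Feb 1, 2032: 31 days (January has 31).
Feb 1, 2032 → Mar 1, 2032: 29 days (February has 29).
Mar 1, 2032 → Apr 1, 2032: 31 days (March has 31).
Apr 1, 2032 → May 1, 2032: 30 days (April has 30).
May 1, 2032 → Jun 1, 2032: 31 days (May has 31).
Jun 1, 2032 → Jul 1, 2032: 30 days (June has 30).
Jul 1, 2032 → Aug 1, 2032: 31 days (July has 31).
Aug 1, 2032 → Aug 19, 2032: 18 days.
Total: 231 days.
231 mod 7 = 0, so Thursday + 0 = Thursday.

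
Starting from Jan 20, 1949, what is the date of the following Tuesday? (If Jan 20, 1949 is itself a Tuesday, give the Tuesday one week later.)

Jan 20, 1949 is a Thursday.
From Thursday to the next Tuesday is 5 days.
Jan 20, 1949 + 5 = Jan 25, 1949.

January 25, 1949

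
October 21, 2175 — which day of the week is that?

Saturday

Doomsday rule: the anchor day for the 2100s is Sunday. For year 75: 75÷12 = 6 r 3, and 3÷4 = 0, so 6+3+0 = 9.
Sunday + 9 ≡ Tuesday — that's 2175's doomsday.
In October the doomsday date is Oct 10.
Oct 21 is 11 days after Oct 10; 11 mod 7 = 4, so Tuesday + 4 = Saturday.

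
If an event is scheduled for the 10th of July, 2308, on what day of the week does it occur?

Doomsday rule: the anchor day for the 2300s is Wednesday. For year 08: 8÷12 = 0 r 8, and 8÷4 = 2, so 0+8+2 = 10.
Wednesday + 10 ≡ Saturday — that's 2308's doomsday.
In July the doomsday date is Jul 11.
Jul 10 is 1 day before Jul 11; 1 mod 7 = 1, so Saturday − 1 = Friday.

Friday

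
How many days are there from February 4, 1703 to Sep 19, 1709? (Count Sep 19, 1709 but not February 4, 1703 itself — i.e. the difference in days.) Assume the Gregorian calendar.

Feb 4, 1703 → Feb 4, 1704: 365 days.
Feb 4, 1704 → Feb 4, 1705: 366 days (Feb 29, 1704 is in that span).
Feb 4, 1705 → Feb 4, 1706: 365 days.
Feb 4, 1706 → Feb 4, 1707: 365 days.
Feb 4, 1707 → Feb 4, 1708: 365 days.
Feb 4, 1708 → Feb 4, 1709: 366 days (Feb 29, 1708 is in that span).
Feb 4, 1709 → Mar 4, 1709: 28 days (February has 28).
Mar 4, 1709 → Apr 4, 1709: 31 days (March has 31).
Apr 4, 1709 → May 4, 1709: 30 days (April has 30).
May 4, 1709 → Jun 4, 1709: 31 days (May has 31).
Jun 4, 1709 → Jul 4, 1709: 30 days (June has 30).
Jul 4, 1709 → Aug 4, 1709: 31 days (July has 31).
Aug 4, 1709 → Sep 4, 1709: 31 days (August has 31).
Sep 4, 1709 → Sep 19, 1709: 15 days.
Total: 2419 days.

2419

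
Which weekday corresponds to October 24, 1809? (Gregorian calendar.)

Tuesday

January 1, 1809 is a Sunday.
Jan 1, 1809 → Feb 1, 1809: 31 days (January has 31).
Feb 1, 1809 → Mar 1, 1809: 28 days (February has 28).
Mar 1, 1809 → Apr 1, 1809: 31 days (March has 31).
Apr 1, 1809 → May 1, 1809: 30 days (April has 30).
May 1, 1809 → Jun 1, 1809: 31 days (May has 31).
Jun 1, 1809 → Jul 1, 1809: 30 days (June has 30).
Jul 1, 1809 → Aug 1, 1809: 31 days (July has 31).
Aug 1, 1809 → Sep 1, 1809: 31 days (August has 31).
Sep 1, 1809 → Oct 1, 1809: 30 days (September has 30).
Oct 1, 1809 → Oct 24, 1809: 23 days.
Total: 296 days.
296 mod 7 = 2, so Sunday + 2 = Tuesday.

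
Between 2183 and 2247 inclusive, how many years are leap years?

Multiples of 4 in [2183,2247]: 16.
Of those, multiples of 100: 1 (not leap unless ÷400).
Multiples of 400: 0.
Leap years = 16 − 1 + 0 = 15.

15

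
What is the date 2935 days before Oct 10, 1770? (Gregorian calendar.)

−365 (one year) → Oct 10, 1769 (2570 left).
−365 (one year) → Oct 10, 1768 (2205 left).
−366 (one year; includes Feb 29, 1768) → Oct 10, 1767 (1839 left).
−365 (one year) → Oct 10, 1766 (1474 left).
−365 (one year) → Oct 10, 1765 (1109 left).
−365 (one year) → Oct 10, 1764 (744 left).
−366 (one year; includes Feb 29, 1764) → Oct 10, 1763 (378 left).
−10 → Sep 30, 1763 (end of Sep, 30 days; 368 left).
−30 → Aug 31, 1763 (end of Aug, 31 days; 338 left).
−31 → Jul 31, 1763 (end of Jul, 31 days; 307 left).
−31 → Jun 30, 1763 (end of Jun, 30 days; 276 left).
−30 → May 31, 1763 (end of May, 31 days; 246 left).
−31 → Apr 30, 1763 (end of Apr, 30 days; 215 left).
−30 → Mar 31, 1763 (end of Mar, 31 days; 185 left).
−31 → Feb 28, 1763 (end of Feb, 28 days; 154 left).
−28 → Jan 31, 1763 (end of Jan, 31 days; 126 left).
−31 → Dec 31, 1762 (end of Dec, 31 days; 95 left).
−31 → Nov 30, 1762 (end of Nov, 30 days; 64 left).
−30 → Oct 31, 1762 (end of Oct, 31 days; 34 left).
−31 → Sep 30, 1762 (end of Sep, 30 days; 3 left).
−3 → Sep 27, 1762.

September 27, 1762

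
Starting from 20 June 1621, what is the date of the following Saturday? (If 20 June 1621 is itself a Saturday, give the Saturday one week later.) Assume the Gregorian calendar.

June 26, 1621

Jun 20, 1621 is a Sunday.
From Sunday to the next Saturday is 6 days.
Jun 20, 1621 + 6 = Jun 26, 1621.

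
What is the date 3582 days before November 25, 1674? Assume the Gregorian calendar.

February 3, 1665

−365 (one year) → Nov 25, 1673 (3217 left).
−365 (one year) → Nov 25, 1672 (2852 left).
−366 (one year; includes Feb 29, 1672) → Nov 25, 1671 (2486 left).
−365 (one year) → Nov 25, 1670 (2121 left).
−365 (one year) → Nov 25, 1669 (1756 left).
−365 (one year) → Nov 25, 1668 (1391 left).
−366 (one year; includes Feb 29, 1668) → Nov 25, 1667 (1025 left).
−365 (one year) → Nov 25, 1666 (660 left).
−365 (one year) → Nov 25, 1665 (295 left).
−25 → Oct 31, 1665 (end of Oct, 31 days; 270 left).
−31 → Sep 30, 1665 (end of Sep, 30 days; 239 left).
−30 → Aug 31, 1665 (end of Aug, 31 days; 209 left).
−31 → Jul 31, 1665 (end of Jul, 31 days; 178 left).
−31 → Jun 30, 1665 (end of Jun, 30 days; 147 left).
−30 → May 31, 1665 (end of May, 31 days; 117 left).
−31 → Apr 30, 1665 (end of Apr, 30 days; 86 left).
−30 → Mar 31, 1665 (end of Mar, 31 days; 56 left).
−31 → Feb 28, 1665 (end of Feb, 28 days; 25 left).
−25 → Feb 3, 1665.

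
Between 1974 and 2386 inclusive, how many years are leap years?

100

Multiples of 4 in [1974,2386]: 103.
Of those, multiples of 100: 4 (not leap unless ÷400).
Multiples of 400: 1.
Leap years = 103 − 4 + 1 = 100.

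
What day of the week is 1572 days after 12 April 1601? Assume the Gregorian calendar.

Monday

First find the weekday of Apr 12, 1601. Doomsday rule: the anchor day for the 1600s is Tuesday. For year 01: 1÷12 = 0 r 1, and 1÷4 = 0, so 0+1+0 = 1.
Tuesday + 1 ≡ Wednesday — that's 1601's doomsday.
In April the doomsday date is Apr 4.
Apr 12 is 8 days after Apr 4; 8 mod 7 = 1, so Wednesday + 1 = Thursday.
1572 mod 7 = 4, so 1572 days after a Thursday is Thursday + 4 = Monday.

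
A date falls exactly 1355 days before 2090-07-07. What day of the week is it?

Monday

First find the weekday of Jul 7, 2090. Doomsday rule: the anchor day for the 2000s is Tuesday. For year 90: 90÷12 = 7 r 6, and 6÷4 = 1, so 7+6+1 = 14.
Tuesday + 14 ≡ Tuesday — that's 2090's doomsday.
In July the doomsday date is Jul 11.
Jul 7 is 4 days before Jul 11; 4 mod 7 = 4, so Tuesday − 4 = Friday.
1355 mod 7 = 4, so 1355 days before a Friday is Friday − 4 = Monday.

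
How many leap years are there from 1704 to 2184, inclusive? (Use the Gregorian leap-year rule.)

Multiples of 4 in [1704,2184]: 121.
Of those, multiples of 100: 4 (not leap unless ÷400).
Multiples of 400: 1.
Leap years = 121 − 4 + 1 = 118.

118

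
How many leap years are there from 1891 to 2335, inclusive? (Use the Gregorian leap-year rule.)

Multiples of 4 in [1891,2335]: 111.
Of those, multiples of 100: 5 (not leap unless ÷400).
Multiples of 400: 1.
Leap years = 111 − 5 + 1 = 107.

107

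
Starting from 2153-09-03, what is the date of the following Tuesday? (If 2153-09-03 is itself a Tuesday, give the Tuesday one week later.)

September 4, 2153

Sep 3, 2153 is a Monday.
From Monday to the next Tuesday is 1 day.
Sep 3, 2153 + 1 = Sep 4, 2153.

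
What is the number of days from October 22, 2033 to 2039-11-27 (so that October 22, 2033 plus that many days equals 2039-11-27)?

Oct 22, 2033 → Oct 22, 2034: 365 days.
Oct 22, 2034 → Oct 22, 2035: 365 days.
Oct 22, 2035 → Oct 22, 2036: 366 days (Feb 29, 2036 is in that span).
Oct 22, 2036 → Oct 22, 2037: 365 days.
Oct 22, 2037 → Oct 22, 2038: 365 days.
Oct 22, 2038 → Oct 22, 2039: 365 days.
Oct 22, 2039 → Nov 22, 2039: 31 days (October has 31).
Nov 22, 2039 → Nov 27, 2039: 5 days.
Total: 2227 days.

2227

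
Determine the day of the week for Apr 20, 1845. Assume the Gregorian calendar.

January 1, 1845 is a Wednesday.
Jan 1, 1845 → Feb 1, 1845: 31 days (January has 31).
Feb 1, 1845 → Mar 1, 1845: 28 days (February has 28).
Mar 1, 1845 → Apr 1, 1845: 31 days (March has 31).
Apr 1, 1845 → Apr 20, 1845: 19 days.
Total: 109 days.
109 mod 7 = 4, so Wednesday + 4 = Sunday.

Sunday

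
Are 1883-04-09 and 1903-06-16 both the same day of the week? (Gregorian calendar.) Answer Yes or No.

From Apr 9, 1883 to Jun 16, 1903 is 7372 days.
7372 mod 7 = 1, so they are different weekdays.
(Apr 9, 1883 is a Monday; Jun 16, 1903 is a Tuesday.)

No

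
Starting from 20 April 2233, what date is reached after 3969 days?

+365 (one year) → Apr 20, 2234 (3604 left).
+365 (one year) → Apr 20, 2235 (3239 left).
+366 (one year; includes Feb 29, 2236) → Apr 20, 2236 (2873 left).
+365 (one year) → Apr 20, 2237 (2508 left).
+365 (one year) → Apr 20, 2238 (2143 left).
+365 (one year) → Apr 20, 2239 (1778 left).
+366 (one year; includes Feb 29, 2240) → Apr 20, 2240 (1412 left).
+365 (one year) → Apr 20, 2241 (1047 left).
+365 (one year) → Apr 20, 2242 (682 left).
+365 (one year) → Apr 20, 2243 (317 left).
Apr has 30 days: +11 → May 1, 2243 (306 left).
May has 31 days: +31 → Jun 1, 2243 (275 left).
Jun has 30 days: +30 → Jul 1, 2243 (245 left).
Jul has 31 days: +31 → Aug 1, 2243 (214 left).
Aug has 31 days: +31 → Sep 1, 2243 (183 left).
Sep has 30 days: +30 → Oct 1, 2243 (153 left).
Oct has 31 days: +31 → Nov 1, 2243 (122 left).
Nov has 30 days: +30 → Dec 1, 2243 (92 left).
Dec has 31 days: +31 → Jan 1, 2244 (61 left).
Jan has 31 days: +31 → Feb 1, 2244 (30 left).
Feb has 29 days: +29 → Mar 1, 2244 (1 left).
+1 → Mar 2, 2244.

March 2, 2244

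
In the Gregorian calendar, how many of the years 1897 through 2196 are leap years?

Multiples of 4 in [1897,2196]: 75.
Of those, multiples of 100: 3 (not leap unless ÷400).
Multiples of 400: 1.
Leap years = 75 − 3 + 1 = 73.

73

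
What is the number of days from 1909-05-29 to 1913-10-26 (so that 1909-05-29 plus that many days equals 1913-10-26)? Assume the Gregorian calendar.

May 29, 1909 → May 29, 1910: 365 days.
May 29, 1910 → May 29, 1911: 365 days.
May 29, 1911 → May 29, 1912: 366 days (Feb 29, 1912 is in that span).
May 29, 1912 → May 29, 1913: 365 days.
May 29, 1913 → Jun 29, 1913: 31 days (May has 31).
Jun 29, 1913 → Jul 29, 1913: 30 days (June has 30).
Jul 29, 1913 → Aug 29, 1913: 31 days (July has 31).
Aug 29, 1913 → Sep 29, 1913: 31 days (August has 31).
Sep 29, 1913 → Oct 26, 1913: 27 days.
Total: 1611 days.

1611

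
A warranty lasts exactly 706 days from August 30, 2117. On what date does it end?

+365 (one year) → Aug 30, 2118 (341 left).
Aug has 31 days: +2 → Sep 1, 2118 (339 left).
Sep has 30 days: +30 → Oct 1, 2118 (309 left).
Oct has 31 days: +31 → Nov 1, 2118 (278 left).
Nov has 30 days: +30 → Dec 1, 2118 (248 left).
Dec has 31 days: +31 → Jan 1, 2119 (217 left).
Jan has 31 days: +31 → Feb 1, 2119 (186 left).
Feb has 28 days: +28 → Mar 1, 2119 (158 left).
Mar has 31 days: +31 → Apr 1, 2119 (127 left).
Apr has 30 days: +30 → May 1, 2119 (97 left).
May has 31 days: +31 → Jun 1, 2119 (66 left).
Jun has 30 days: +30 → Jul 1, 2119 (36 left).
Jul has 31 days: +31 → Aug 1, 2119 (5 left).
+5 → Aug 6, 2119.

August 6, 2119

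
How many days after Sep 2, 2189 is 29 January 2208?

6722

Sep 2, 2189 → Sep 2, 2190: 365 days.
Sep 2, 2190 → Sep 2, 2191: 365 days.
Sep 2, 2191 → Sep 2, 2192: 366 days (Feb 29, 2192 is in that span).
Sep 2, 2192 → Sep 2, 2193: 365 days.
Sep 2, 2193 → Sep 2, 2194: 365 days.
Sep 2, 2194 → Sep 2, 2195: 365 days.
Sep 2, 2195 → Sep 2, 2196: 366 days (Feb 29, 2196 is in that span).
Sep 2, 2196 → Sep 2, 2197: 365 days.
Sep 2, 2197 → Sep 2, 2198: 365 days.
Sep 2, 2198 → Sep 2, 2199: 365 days.
Sep 2, 2199 → Sep 2, 2200: 365 days.
Sep 2, 2200 → Sep 2, 2201: 365 days.
Sep 2, 2201 → Sep 2, 2202: 365 days.
Sep 2, 2202 → Sep 2, 2203: 365 days.
Sep 2, 2203 → Sep 2, 2204: 366 days (Feb 29, 2204 is in that span).
Sep 2, 2204 → Sep 2, 2205: 365 days.
Sep 2, 2205 → Sep 2, 2206: 365 days.
Sep 2, 2206 → Sep 2, 2207: 365 days.
Sep 2, 2207 → Oct 2, 2207: 30 days (September has 30).
Oct 2, 2207 → Nov 2, 2207: 31 days (October has 31).
Nov 2, 2207 → Dec 2, 2207: 30 days (November has 30).
Dec 2, 2207 → Jan 2, 2208: 31 days (December has 31).
Jan 2, 2208 → Jan 29, 2208: 27 days.
Total: 6722 days.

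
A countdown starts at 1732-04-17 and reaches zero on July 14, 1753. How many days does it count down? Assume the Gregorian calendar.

7758

Apr 17, 1732 → Apr 17, 1733: 365 days.
Apr 17, 1733 → Apr 17, 1734: 365 days.
Apr 17, 1734 → Apr 17, 1735: 365 days.
Apr 17, 1735 → Apr 17, 1736: 366 days (Feb 29, 1736 is in that span).
Apr 17, 1736 → Apr 17, 1737: 365 days.
Apr 17, 1737 → Apr 17, 1738: 365 days.
Apr 17, 1738 → Apr 17, 1739: 365 days.
Apr 17, 1739 → Apr 17, 1740: 366 days (Feb 29, 1740 is in that span).
Apr 17, 1740 → Apr 17, 1741: 365 days.
Apr 17, 1741 → Apr 17, 1742: 365 days.
Apr 17, 1742 → Apr 17, 1743: 365 days.
Apr 17, 1743 → Apr 17, 1744: 366 days (Feb 29, 1744 is in that span).
Apr 17, 1744 → Apr 17, 1745: 365 days.
Apr 17, 1745 → Apr 17, 1746: 365 days.
Apr 17, 1746 → Apr 17, 1747: 365 days.
Apr 17, 1747 → Apr 17, 1748: 366 days (Feb 29, 1748 is in that span).
Apr 17, 1748 → Apr 17, 1749: 365 days.
Apr 17, 1749 → Apr 17, 1750: 365 days.
Apr 17, 1750 → Apr 17, 1751: 365 days.
Apr 17, 1751 → Apr 17, 1752: 366 days (Feb 29, 1752 is in that span).
Apr 17, 1752 → Apr 17, 1753: 365 days.
Apr 17, 1753 → May 17, 1753: 30 days (April has 30).
May 17, 1753 → Jun 17, 1753: 31 days (May has 31).
Jun 17, 1753 → Jul 14, 1753: 27 days.
Total: 7758 days.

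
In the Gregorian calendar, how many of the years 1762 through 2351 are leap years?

142

Multiples of 4 in [1762,2351]: 147.
Of those, multiples of 100: 6 (not leap unless ÷400).
Multiples of 400: 1.
Leap years = 147 − 6 + 1 = 142.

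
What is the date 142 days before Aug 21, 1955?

−21 → Jul 31, 1955 (end of Jul, 31 days; 121 left).
−31 → Jun 30, 1955 (end of Jun, 30 days; 90 left).
−30 → May 31, 1955 (end of May, 31 days; 60 left).
−31 → Apr 30, 1955 (end of Apr, 30 days; 29 left).
−29 → Apr 1, 1955.

April 1, 1955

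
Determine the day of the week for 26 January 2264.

Tuesday

Doomsday rule: the anchor day for the 2200s is Friday. For year 64: 64÷12 = 5 r 4, and 4÷4 = 1, so 5+4+1 = 10.
Friday + 10 ≡ Monday — that's 2264's doomsday.
In January the doomsday date is Jan 4 (2264 is a leap year (divisible by 4)).
Jan 26 is 22 days after Jan 4; 22 mod 7 = 1, so Monday + 1 = Tuesday.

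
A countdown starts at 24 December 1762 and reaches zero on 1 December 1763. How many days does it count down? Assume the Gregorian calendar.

Dec 24, 1762 → Jan 24, 1763: 31 days (December has 31).
Jan 24, 1763 → Feb 24, 1763: 31 days (January has 31).
Feb 24, 1763 → Mar 24, 1763: 28 days (February has 28).
Mar 24, 1763 → Apr 24, 1763: 31 days (March has 31).
Apr 24, 1763 → May 24, 1763: 30 days (April has 30).
May 24, 1763 → Jun 24, 1763: 31 days (May has 31).
Jun 24, 1763 → Jul 24, 1763: 30 days (June has 30).
Jul 24, 1763 → Aug 24, 1763: 31 days (July has 31).
Aug 24, 1763 → Sep 24, 1763: 31 days (August has 31).
Sep 24, 1763 → Oct 24, 1763: 30 days (September has 30).
Oct 24, 1763 → Nov 24, 1763: 31 days (October has 31).
Nov 24, 1763 → Dec 1, 1763: 7 days.
Total: 342 days.

342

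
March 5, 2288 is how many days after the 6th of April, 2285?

1064

Apr 6, 2285 → Apr 6, 2286: 365 days.
Apr 6, 2286 → Apr 6, 2287: 365 days.
Apr 6, 2287 → May 6, 2287: 30 days (April has 30).
May 6, 2287 → Jun 6, 2287: 31 days (May has 31).
Jun 6, 2287 → Jul 6, 2287: 30 days (June has 30).
Jul 6, 2287 → Aug 6, 2287: 31 days (July has 31).
Aug 6, 2287 → Sep 6, 2287: 31 days (August has 31).
Sep 6, 2287 → Oct 6, 2287: 30 days (September has 30).
Oct 6, 2287 → Nov 6, 2287: 31 days (October has 31).
Nov 6, 2287 → Dec 6, 2287: 30 days (November has 30).
Dec 6, 2287 → Jan 6, 2288: 31 days (December has 31).
Jan 6, 2288 → Feb 6, 2288: 31 days (January has 31).
Feb 6, 2288 → Mar 5, 2288: 28 days.
Total: 1064 days.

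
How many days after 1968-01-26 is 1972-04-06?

1532

Jan 26, 1968 → Jan 26, 1969: 366 days (Feb 29, 1968 is in that span).
Jan 26, 1969 → Jan 26, 1970: 365 days.
Jan 26, 1970 → Jan 26, 1971: 365 days.
Jan 26, 1971 → Jan 26, 1972: 365 days.
Jan 26, 1972 → Feb 26, 1972: 31 days (January has 31).
Feb 26, 1972 → Mar 26, 1972: 29 days (February has 29).
Mar 26, 1972 → Apr 6, 1972: 11 days.
Total: 1532 days.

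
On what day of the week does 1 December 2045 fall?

Friday

Doomsday rule: the anchor day for the 2000s is Tuesday. For year 45: 45÷12 = 3 r 9, and 9÷4 = 2, so 3+9+2 = 14.
Tuesday + 14 ≡ Tuesday — that's 2045's doomsday.
In December the doomsday date is Dec 12.
Dec 1 is 11 days before Dec 12; 11 mod 7 = 4, so Tuesday − 4 = Friday.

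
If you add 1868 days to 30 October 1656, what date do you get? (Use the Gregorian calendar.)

December 11, 1661

+365 (one year) → Oct 30, 1657 (1503 left).
+365 (one year) → Oct 30, 1658 (1138 left).
+365 (one year) → Oct 30, 1659 (773 left).
+366 (one year; includes Feb 29, 1660) → Oct 30, 1660 (407 left).
+365 (one year) → Oct 30, 1661 (42 left).
Oct has 31 days: +2 → Nov 1, 1661 (40 left).
Nov has 30 days: +30 → Dec 1, 1661 (10 left).
+10 → Dec 11, 1661.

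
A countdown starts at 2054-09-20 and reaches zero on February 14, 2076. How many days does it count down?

Sep 20, 2054 → Sep 20, 2055: 365 days.
Sep 20, 2055 → Sep 20, 2056: 366 days (Feb 29, 2056 is in that span).
Sep 20, 2056 → Sep 20, 2057: 365 days.
Sep 20, 2057 → Sep 20, 2058: 365 days.
Sep 20, 2058 → Sep 20, 2059: 365 days.
Sep 20, 2059 → Sep 20, 2060: 366 days (Feb 29, 2060 is in that span).
Sep 20, 2060 → Sep 20, 2061: 365 days.
Sep 20, 2061 → Sep 20, 2062: 365 days.
Sep 20, 2062 → Sep 20, 2063: 365 days.
Sep 20, 2063 → Sep 20, 2064: 366 days (Feb 29, 2064 is in that span).
Sep 20, 2064 → Sep 20, 2065: 365 days.
Sep 20, 2065 → Sep 20, 2066: 365 days.
Sep 20, 2066 → Sep 20, 2067: 365 days.
Sep 20, 2067 → Sep 20, 2068: 366 days (Feb 29, 2068 is in that span).
Sep 20, 2068 → Sep 20, 2069: 365 days.
Sep 20, 2069 → Sep 20, 2070: 365 days.
Sep 20, 2070 → Sep 20, 2071: 365 days.
Sep 20, 2071 → Sep 20, 2072: 366 days (Feb 29, 2072 is in that span).
Sep 20, 2072 → Sep 20, 2073: 365 days.
Sep 20, 2073 → Sep 20, 2074: 365 days.
Sep 20, 2074 → Sep 20, 2075: 365 days.
Sep 20, 2075 → Oct 20, 2075: 30 days (September has 30).
Oct 20, 2075 → Nov 20, 2075: 31 days (October has 31).
Nov 20, 2075 → Dec 20, 2075: 30 days (November has 30).
Dec 20, 2075 → Jan 20, 2076: 31 days (December has 31).
Jan 20, 2076 → Feb 14, 2076: 25 days.
Total: 7817 days.

7817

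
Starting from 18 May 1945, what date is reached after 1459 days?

+365 (one year) → May 18, 1946 (1094 left).
+365 (one year) → May 18, 1947 (729 left).
+366 (one year; includes Feb 29, 1948) → May 18, 1948 (363 left).
May has 31 days: +14 → Jun 1, 1948 (349 left).
Jun has 30 days: +30 → Jul 1, 1948 (319 left).
Jul has 31 days: +31 → Aug 1, 1948 (288 left).
Aug has 31 days: +31 → Sep 1, 1948 (257 left).
Sep has 30 days: +30 → Oct 1, 1948 (227 left).
Oct has 31 days: +31 → Nov 1, 1948 (196 left).
Nov has 30 days: +30 → Dec 1, 1948 (166 left).
Dec has 31 days: +31 → Jan 1, 1949 (135 left).
Jan has 31 days: +31 → Feb 1, 1949 (104 left).
Feb has 28 days: +28 → Mar 1, 1949 (76 left).
Mar has 31 days: +31 → Apr 1, 1949 (45 left).
Apr has 30 days: +30 → May 1, 1949 (15 left).
+15 → May 16, 1949.

May 16, 1949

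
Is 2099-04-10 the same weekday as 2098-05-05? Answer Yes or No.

From May 5, 2098 to Apr 10, 2099 is 340 days.
340 mod 7 = 4, so they are different weekdays.
(May 5, 2098 is a Monday; Apr 10, 2099 is a Friday.)

No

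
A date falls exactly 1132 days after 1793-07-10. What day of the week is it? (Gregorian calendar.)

Jul 10, 1793 is a Wednesday.
1132 mod 7 = 5, so 1132 days after a Wednesday is Wednesday + 5 = Monday.

Monday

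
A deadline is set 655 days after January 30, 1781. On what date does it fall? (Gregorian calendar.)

+365 (one year) → Jan 30, 1782 (290 left).
Jan has 31 days: +2 → Feb 1, 1782 (288 left).
Feb has 28 days: +28 → Mar 1, 1782 (260 left).
Mar has 31 days: +31 → Apr 1, 1782 (229 left).
Apr has 30 days: +30 → May 1, 1782 (199 left).
May has 31 days: +31 → Jun 1, 1782 (168 left).
Jun has 30 days: +30 → Jul 1, 1782 (138 left).
Jul has 31 days: +31 → Aug 1, 1782 (107 left).
Aug has 31 days: +31 → Sep 1, 1782 (76 left).
Sep has 30 days: +30 → Oct 1, 1782 (46 left).
Oct has 31 days: +31 → Nov 1, 1782 (15 left).
+15 → Nov 16, 1782.

November 16, 1782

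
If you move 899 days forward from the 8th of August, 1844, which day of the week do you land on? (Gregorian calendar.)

Sunday

First find the weekday of Aug 8, 1844. Doomsday rule: the anchor day for the 1800s is Friday. For year 44: 44÷12 = 3 r 8, and 8÷4 = 2, so 3+8+2 = 13.
Friday + 13 ≡ Thursday — that's 1844's doomsday.
In August the doomsday date is Aug 8.
Aug 8 is the doomsday itself: Thursday.
899 mod 7 = 3, so 899 days after a Thursday is Thursday + 3 = Sunday.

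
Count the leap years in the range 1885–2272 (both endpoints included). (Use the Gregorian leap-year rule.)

94

Multiples of 4 in [1885,2272]: 97.
Of those, multiples of 100: 4 (not leap unless ÷400).
Multiples of 400: 1.
Leap years = 97 − 4 + 1 = 94.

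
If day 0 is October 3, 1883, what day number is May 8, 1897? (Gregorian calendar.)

4966

Oct 3, 1883 → Oct 3, 1884: 366 days (Feb 29, 1884 is in that span).
Oct 3, 1884 → Oct 3, 1885: 365 days.
Oct 3, 1885 → Oct 3, 1886: 365 days.
Oct 3, 1886 → Oct 3, 1887: 365 days.
Oct 3, 1887 → Oct 3, 1888: 366 days (Feb 29, 1888 is in that span).
Oct 3, 1888 → Oct 3, 1889: 365 days.
Oct 3, 1889 → Oct 3, 1890: 365 days.
Oct 3, 1890 → Oct 3, 1891: 365 days.
Oct 3, 1891 → Oct 3, 1892: 366 days (Feb 29, 1892 is in that span).
Oct 3, 1892 → Oct 3, 1893: 365 days.
Oct 3, 1893 → Oct 3, 1894: 365 days.
Oct 3, 1894 → Oct 3, 1895: 365 days.
Oct 3, 1895 → Oct 3, 1896: 366 days (Feb 29, 1896 is in that span).
Oct 3, 1896 → Nov 3, 1896: 31 days (October has 31).
Nov 3, 1896 → Dec 3, 1896: 30 days (November has 30).
Dec 3, 1896 → Jan 3, 1897: 31 days (December has 31).
Jan 3, 1897 → Feb 3, 1897: 31 days (January has 31).
Feb 3, 1897 → Mar 3, 1897: 28 days (February has 28).
Mar 3, 1897 → Apr 3, 1897: 31 days (March has 31).
Apr 3, 1897 → May 3, 1897: 30 days (April has 30).
May 3, 1897 → May 8, 1897: 5 days.
Total: 4966 days.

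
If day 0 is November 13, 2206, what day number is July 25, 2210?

1350

Nov 13, 2206 → Nov 13, 2207: 365 days.
Nov 13, 2207 → Nov 13, 2208: 366 days (Feb 29, 2208 is in that span).
Nov 13, 2208 → Nov 13, 2209: 365 days.
Nov 13, 2209 → Dec 13, 2209: 30 days (November has 30).
Dec 13, 2209 → Jan 13, 2210: 31 days (December has 31).
Jan 13, 2210 → Feb 13, 2210: 31 days (January has 31).
Feb 13, 2210 → Mar 13, 2210: 28 days (February has 28).
Mar 13, 2210 → Apr 13, 2210: 31 days (March has 31).
Apr 13, 2210 → May 13, 2210: 30 days (April has 30).
May 13, 2210 → Jun 13, 2210: 31 days (May has 31).
Jun 13, 2210 → Jul 13, 2210: 30 days (June has 30).
Jul 13, 2210 → Jul 25, 2210: 12 days.
Total: 1350 days.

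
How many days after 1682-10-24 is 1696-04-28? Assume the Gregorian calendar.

4935

Oct 24, 1682 → Oct 24, 1683: 365 days.
Oct 24, 1683 → Oct 24, 1684: 366 days (Feb 29, 1684 is in that span).
Oct 24, 1684 → Oct 24, 1685: 365 days.
Oct 24, 1685 → Oct 24, 1686: 365 days.
Oct 24, 1686 → Oct 24, 1687: 365 days.
Oct 24, 1687 → Oct 24, 1688: 366 days (Feb 29, 1688 is in that span).
Oct 24, 1688 → Oct 24, 1689: 365 days.
Oct 24, 1689 → Oct 24, 1690: 365 days.
Oct 24, 1690 → Oct 24, 1691: 365 days.
Oct 24, 1691 → Oct 24, 1692: 366 days (Feb 29, 1692 is in that span).
Oct 24, 1692 → Oct 24, 1693: 365 days.
Oct 24, 1693 → Oct 24, 1694: 365 days.
Oct 24, 1694 → Oct 24, 1695: 365 days.
Oct 24, 1695 → Nov 24, 1695: 31 days (October has 31).
Nov 24, 1695 → Dec 24, 1695: 30 days (November has 30).
Dec 24, 1695 → Jan 24, 1696: 31 days (December has 31).
Jan 24, 1696 → Feb 24, 1696: 31 days (January has 31).
Feb 24, 1696 → Mar 24, 1696: 29 days (February has 29).
Mar 24, 1696 → Apr 24, 1696: 31 days (March has 31).
Apr 24, 1696 → Apr 28, 1696: 4 days.
Total: 4935 days.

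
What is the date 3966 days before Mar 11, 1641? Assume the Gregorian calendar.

−365 (one year) → Mar 11, 1640 (3601 left).
−366 (one year; includes Feb 29, 1640) → Mar 11, 1639 (3235 left).
−365 (one year) → Mar 11, 1638 (2870 left).
−365 (one year) → Mar 11, 1637 (2505 left).
−365 (one year) → Mar 11, 1636 (2140 left).
−366 (one year; includes Feb 29, 1636) → Mar 11, 1635 (1774 left).
−365 (one year) → Mar 11, 1634 (1409 left).
−365 (one year) → Mar 11, 1633 (1044 left).
−365 (one year) → Mar 11, 1632 (679 left).
−366 (one year; includes Feb 29, 1632) → Mar 11, 1631 (313 left).
−11 → Feb 28, 1631 (end of Feb, 28 days; 302 left).
−28 → Jan 31, 1631 (end of Jan, 31 days; 274 left).
−31 → Dec 31, 1630 (end of Dec, 31 days; 243 left).
−31 → Nov 30, 1630 (end of Nov, 30 days; 212 left).
−30 → Oct 31, 1630 (end of Oct, 31 days; 182 left).
−31 → Sep 30, 1630 (end of Sep, 30 days; 151 left).
−30 → Aug 31, 1630 (end of Aug, 31 days; 121 left).
−31 → Jul 31, 1630 (end of Jul, 31 days; 90 left).
−31 → Jun 30, 1630 (end of Jun, 30 days; 59 left).
−30 → May 31, 1630 (end of May, 31 days; 29 left).
−29 → May 2, 1630.

May 2, 1630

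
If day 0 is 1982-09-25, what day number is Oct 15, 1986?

1481

Sep 25, 1982 → Sep 25, 1983: 365 days.
Sep 25, 1983 → Sep 25, 1984: 366 days (Feb 29, 1984 is in that span).
Sep 25, 1984 → Sep 25, 1985: 365 days.
Sep 25, 1985 → Oct 25, 1985: 30 days (September has 30).
Oct 25, 1985 → Nov 25, 1985: 31 days (October has 31).
Nov 25, 1985 → Dec 25, 1985: 30 days (November has 30).
Dec 25, 1985 → Jan 25, 1986: 31 days (December has 31).
Jan 25, 1986 → Feb 25, 1986: 31 days (January has 31).
Feb 25, 1986 → Mar 25, 1986: 28 days (February has 28).
Mar 25, 1986 → Apr 25, 1986: 31 days (March has 31).
Apr 25, 1986 → May 25, 1986: 30 days (April has 30).
May 25, 1986 → Jun 25, 1986: 31 days (May has 31).
Jun 25, 1986 → Jul 25, 1986: 30 days (June has 30).
Jul 25, 1986 → Aug 25, 1986: 31 days (July has 31).
Aug 25, 1986 → Sep 25, 1986: 31 days (August has 31).
Sep 25, 1986 → Oct 15, 1986: 20 days.
Total: 1481 days.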